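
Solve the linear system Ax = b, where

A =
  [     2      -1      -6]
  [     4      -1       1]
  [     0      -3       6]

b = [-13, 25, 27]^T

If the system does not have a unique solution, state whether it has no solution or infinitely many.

x_1 = 5, x_2 = -1, x_3 = 4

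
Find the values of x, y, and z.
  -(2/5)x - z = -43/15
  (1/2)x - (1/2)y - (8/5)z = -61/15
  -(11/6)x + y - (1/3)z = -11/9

Row-reduce the augmented matrix:
R1 ← R1 / (-2/5).
R2 ← R2 − 1/2·R1.
R3 ← R3 + 11/6·R1.
R2 ← R2 / (-1/2).
R3 ← R3 − 1·R2.
R3 ← R3 / (-29/20).
R1 ← R1 − 5/2·R3.
R2 ← R2 − 57/10·R3.
Reading off the reduced rows gives x = 4/3, y = 2, z = 7/3.

x = 4/3, y = 2, z = 7/3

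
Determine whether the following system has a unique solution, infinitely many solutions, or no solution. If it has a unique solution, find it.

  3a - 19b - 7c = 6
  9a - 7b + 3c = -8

infinitely many solutions

Row-reduce:
R1 ← R1 / (3).
R2 ← R2 − 9·R1.
R2 ← R2 / (50).
R1 ← R1 + 19/3·R2.
Rank is 2 with 3 unknowns, leaving c free.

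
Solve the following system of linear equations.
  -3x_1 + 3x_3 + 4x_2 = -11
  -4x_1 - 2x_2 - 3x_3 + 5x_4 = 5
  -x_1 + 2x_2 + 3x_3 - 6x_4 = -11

Row-reduce:
R1 ← R1 / (-3).
R2 ← R2 + 4·R1.
R3 ← R3 + 1·R1.
R2 ← R2 / (-22/3).
R1 ← R1 + 4/3·R2.
R3 ← R3 − 2/3·R2.
R3 ← R3 / (15/11).
R1 ← R1 − 3/11·R3.
R2 ← R2 − 21/22·R3.
Rank is 3 with 4 unknowns, leaving x_4 free.

infinitely many solutions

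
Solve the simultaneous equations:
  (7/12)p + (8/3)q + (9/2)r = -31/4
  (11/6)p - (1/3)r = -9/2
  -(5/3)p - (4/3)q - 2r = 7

Row-reduce:
R1 ← R1 / (7/12).
R2 ← R2 − 11/6·R1.
R3 ← R3 + 5/3·R1.
R2 ← R2 / (-176/21).
R1 ← R1 − 32/7·R2.
R3 ← R3 − 44/7·R2.
Row 3 reduces to 0 = -1/4, a contradiction. The system is inconsistent.

no solution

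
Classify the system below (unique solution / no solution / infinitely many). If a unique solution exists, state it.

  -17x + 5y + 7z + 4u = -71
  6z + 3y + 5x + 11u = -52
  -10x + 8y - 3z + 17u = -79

infinitely many solutions

Row-reduce:
R1 ← R1 / (-17).
R2 ← R2 − 5·R1.
R3 ← R3 + 10·R1.
R2 ← R2 / (76/17).
R1 ← R1 + 5/17·R2.
R3 ← R3 − 86/17·R2.
R3 ← R3 / (-617/38).
R1 ← R1 − 9/76·R3.
R2 ← R2 − 137/76·R3.
Rank is 3 with 4 unknowns, leaving u free.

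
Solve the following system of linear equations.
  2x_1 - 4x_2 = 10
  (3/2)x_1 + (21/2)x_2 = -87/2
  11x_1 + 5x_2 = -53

Row-reduce:
R1 ← R1 / (2).
R2 ← R2 − 3/2·R1.
R3 ← R3 − 11·R1.
R2 ← R2 / (27/2).
R1 ← R1 + 2·R2.
R3 ← R3 − 27·R2.
Row 3 reduces to 0 = -6, a contradiction. The system is inconsistent.

no solution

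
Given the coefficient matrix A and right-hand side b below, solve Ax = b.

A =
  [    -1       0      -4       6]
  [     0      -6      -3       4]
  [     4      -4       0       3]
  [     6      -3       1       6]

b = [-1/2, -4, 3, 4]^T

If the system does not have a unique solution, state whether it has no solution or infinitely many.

x_1 = 5/2, x_2 = 1, x_3 = -2, x_4 = -1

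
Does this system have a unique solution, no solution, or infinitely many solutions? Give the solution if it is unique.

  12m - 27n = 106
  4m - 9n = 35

no solution

Row-reduce:
R1 ← R1 / (12).
R2 ← R2 − 4·R1.
Row 2 reduces to 0 = -1/3, a contradiction. The system is inconsistent.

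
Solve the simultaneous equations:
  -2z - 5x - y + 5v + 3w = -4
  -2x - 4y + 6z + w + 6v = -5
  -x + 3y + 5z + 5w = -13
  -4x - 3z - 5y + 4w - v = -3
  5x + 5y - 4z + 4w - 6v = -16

Row-reduce the augmented matrix:
R1 ← R1 / (-5).
R2 ← R2 + 2·R1.
R3 ← R3 + 1·R1.
R4 ← R4 + 4·R1.
R5 ← R5 − 5·R1.
R2 ← R2 / (-18/5).
R1 ← R1 − 1/5·R2.
R3 ← R3 − 16/5·R2.
R4 ← R4 + 21/5·R2.
R5 ← R5 − 4·R2.
R3 ← R3 / (103/9).
R1 ← R1 − 7/9·R3.
R2 ← R2 + 17/9·R3.
R4 ← R4 + 28/3·R3.
R5 ← R5 − 14/9·R3.
R4 ← R4 / (1087/206).
R1 ← R1 + 185/206·R4.
R2 ← R2 − 155/206·R4.
R3 ← R3 − 38/103·R4.
R5 ← R5 − 639/103·R4.
R5 ← R5 / (13057/1087).
R1 ← R1 + 2437/1087·R5.
R2 ← R2 − 426/1087·R5.
R3 ← R3 − 819/1087·R5.
R4 ← R4 + 1562/1087·R5.
Reading off the reduced rows gives x = -2, y = 0, z = 0, w = -3, v = -1.

x = -2, y = 0, z = 0, w = -3, v = -1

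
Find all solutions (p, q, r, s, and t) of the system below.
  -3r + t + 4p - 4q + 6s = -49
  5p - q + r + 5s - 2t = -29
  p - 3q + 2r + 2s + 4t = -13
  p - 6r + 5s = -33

infinitely many solutions

Row-reduce:
R1 ← R1 / (4).
R2 ← R2 − 5·R1.
R3 ← R3 − 1·R1.
R4 ← R4 − 1·R1.
R2 ← R2 / (4).
R1 ← R1 + 1·R2.
R3 ← R3 + 2·R2.
R4 ← R4 − 1·R2.
R3 ← R3 / (41/8).
R1 ← R1 − 7/16·R3.
R2 ← R2 − 19/16·R3.
R4 ← R4 + 103/16·R3.
R4 ← R4 / (261/82).
R1 ← R1 − 77/82·R4.
R2 ← R2 + 37/82·R4.
R3 ← R3 + 6/41·R4.
Rank is 4 with 5 unknowns, leaving t free.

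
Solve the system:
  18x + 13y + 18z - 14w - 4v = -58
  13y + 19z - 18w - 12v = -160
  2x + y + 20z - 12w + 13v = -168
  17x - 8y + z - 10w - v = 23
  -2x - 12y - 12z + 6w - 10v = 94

Row-reduce the augmented matrix:
R1 ← R1 / (18).
R3 ← R3 − 2·R1.
R4 ← R4 − 17·R1.
R5 ← R5 + 2·R1.
R2 ← R2 / (13).
R1 ← R1 − 13/18·R2.
R3 ← R3 + 4/9·R2.
R4 ← R4 + 365/18·R2.
R5 ← R5 + 95/9·R2.
R3 ← R3 / (2182/117).
R1 ← R1 + 1/18·R3.
R2 ← R2 − 19/13·R3.
R4 ← R4 − 3191/234·R3.
R5 ← R5 − 635/117·R3.
R4 ← R4 / (-36587/2182).
R1 ← R1 − 413/2182·R4.
R2 ← R2 + 565/1091·R4.
R3 ← R3 + 647/1091·R4.
R5 ← R5 + 7585/1091·R4.
R5 ← R5 / (-491007/36587).
R1 ← R1 − 7162/36587·R5.
R2 ← R2 + 42363/36587·R5.
R3 ← R3 − 58530/36587·R5.
R4 ← R4 − 111155/73174·R5.
Reading off the reduced rows gives x = 5, y = 0, z = -4, w = 6, v = -2.

x = 5, y = 0, z = -4, w = 6, v = -2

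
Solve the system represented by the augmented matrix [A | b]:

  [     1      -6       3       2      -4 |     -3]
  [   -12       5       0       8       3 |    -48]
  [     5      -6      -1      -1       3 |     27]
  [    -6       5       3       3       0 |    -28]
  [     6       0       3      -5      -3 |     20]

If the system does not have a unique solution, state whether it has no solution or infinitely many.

infinitely many solutions

Row-reduce:
R2 ← R2 + 12·R1.
R3 ← R3 − 5·R1.
R4 ← R4 + 6·R1.
R5 ← R5 − 6·R1.
R2 ← R2 / (-67).
R1 ← R1 + 6·R2.
R3 ← R3 − 24·R2.
R4 ← R4 + 31·R2.
R5 ← R5 − 36·R2.
R3 ← R3 / (-208/67).
R1 ← R1 + 15/67·R3.
R2 ← R2 + 36/67·R3.
R4 ← R4 − 291/67·R3.
R5 ← R5 − 291/67·R3.
R4 ← R4 / (175/208).
R1 ← R1 + 187/208·R4.
R2 ← R2 + 29/52·R4.
R3 ← R3 + 31/208·R4.
R5 ← R5 − 175/208·R4.
Rank is 4 with 5 unknowns, leaving x_5 free.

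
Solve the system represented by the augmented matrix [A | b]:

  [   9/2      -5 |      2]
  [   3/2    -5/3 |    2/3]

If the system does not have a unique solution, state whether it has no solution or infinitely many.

Row-reduce:
R1 ← R1 / (9/2).
R2 ← R2 − 3/2·R1.
Rank is 1 with 2 unknowns, leaving x_2 free.

infinitely many solutions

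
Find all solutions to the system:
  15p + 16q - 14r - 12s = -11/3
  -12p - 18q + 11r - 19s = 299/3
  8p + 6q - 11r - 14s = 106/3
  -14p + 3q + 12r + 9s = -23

Row-reduce the augmented matrix:
R1 ← R1 / (15).
R2 ← R2 + 12·R1.
R3 ← R3 − 8·R1.
R4 ← R4 + 14·R1.
R2 ← R2 / (-26/5).
R1 ← R1 − 16/15·R2.
R3 ← R3 + 38/15·R2.
R4 ← R4 − 269/15·R2.
R3 ← R3 / (-134/39).
R1 ← R1 + 38/39·R3.
R2 ← R2 − 1/26·R3.
R4 ← R4 + 137/78·R3.
R4 ← R4 / (-27891/268).
R1 ← R1 + 567/67·R4.
R2 ← R2 − 1493/268·R4.
R3 ← R3 + 247/134·R4.
Reading off the reduced rows gives p = -3, q = -2, r = -8/3, s = -3.

p = -3, q = -2, r = -8/3, s = -3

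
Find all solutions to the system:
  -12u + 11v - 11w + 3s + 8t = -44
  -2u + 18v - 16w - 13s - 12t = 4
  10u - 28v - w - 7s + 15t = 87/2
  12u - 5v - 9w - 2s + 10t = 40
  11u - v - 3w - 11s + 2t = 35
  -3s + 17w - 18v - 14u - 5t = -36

no solution

Row-reduce:
R1 ← R1 / (-12).
R2 ← R2 + 2·R1.
R3 ← R3 − 10·R1.
R4 ← R4 − 12·R1.
R5 ← R5 − 11·R1.
R6 ← R6 + 14·R1.
R2 ← R2 / (97/6).
R1 ← R1 + 11/12·R2.
R3 ← R3 + 113/6·R2.
R4 ← R4 − 6·R2.
R5 ← R5 − 109/12·R2.
R6 ← R6 + 185/6·R2.
R3 ← R3 / (-2587/97).
R1 ← R1 − 11/97·R3.
R2 ← R2 + 85/97·R3.
R4 ← R4 + 1430/97·R3.
R5 ← R5 + 497/97·R3.
R6 ← R6 − 273/97·R3.
R4 ← R4 / (3421/199).
R1 ← R1 + 5699/5174·R4.
R2 ← R2 + 441/2587·R4.
R3 ← R3 − 1962/2587·R4.
R5 ← R5 − 16665/5174·R4.
R6 ← R6 + 6842/199·R4.
R5 ← R5 / (48443/4043).
R1 ← R1 + 6381/44473·R5.
R2 ← R2 + 37017/44473·R5.
R3 ← R3 + 48601/44473·R5.
R4 ← R4 − 3892/3421·R5.
Row 6 reduces to 0 = 1/2, a contradiction. The system is inconsistent.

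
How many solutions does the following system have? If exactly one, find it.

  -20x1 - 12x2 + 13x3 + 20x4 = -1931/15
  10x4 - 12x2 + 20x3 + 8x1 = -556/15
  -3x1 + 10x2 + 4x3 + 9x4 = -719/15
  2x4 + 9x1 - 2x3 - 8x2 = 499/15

Row-reduce the augmented matrix:
R1 ← R1 / (-20).
R2 ← R2 − 8·R1.
R3 ← R3 + 3·R1.
R4 ← R4 − 9·R1.
R2 ← R2 / (-84/5).
R1 ← R1 − 3/5·R2.
R3 ← R3 − 59/5·R2.
R4 ← R4 + 67/5·R2.
R3 ← R3 / (79/4).
R1 ← R1 − 1/4·R3.
R2 ← R2 + 3/2·R3.
R4 ← R4 + 65/4·R3.
R4 ← R4 / (6626/553).
R1 ← R1 + 328/553·R4.
R2 ← R2 − 381/1106·R4.
R3 ← R3 − 522/553·R4.
Reading off the reduced rows gives x1 = 3, x2 = -4/5, x3 = -7/3, x4 = -12/5.

x1 = 3, x2 = -4/5, x3 = -7/3, x4 = -12/5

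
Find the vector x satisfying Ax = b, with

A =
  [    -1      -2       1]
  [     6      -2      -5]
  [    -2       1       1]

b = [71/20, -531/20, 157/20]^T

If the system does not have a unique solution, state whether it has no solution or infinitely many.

x_1 = -14/5, x_2 = 1/2, x_3 = 7/4

Row-reduce the augmented matrix:
R1 ← R1 / (-1).
R2 ← R2 − 6·R1.
R3 ← R3 + 2·R1.
R2 ← R2 / (-14).
R1 ← R1 − 2·R2.
R3 ← R3 − 5·R2.
R3 ← R3 / (-9/14).
R1 ← R1 + 6/7·R3.
R2 ← R2 + 1/14·R3.
Reading off the reduced rows gives x_1 = -14/5, x_2 = 1/2, x_3 = 7/4.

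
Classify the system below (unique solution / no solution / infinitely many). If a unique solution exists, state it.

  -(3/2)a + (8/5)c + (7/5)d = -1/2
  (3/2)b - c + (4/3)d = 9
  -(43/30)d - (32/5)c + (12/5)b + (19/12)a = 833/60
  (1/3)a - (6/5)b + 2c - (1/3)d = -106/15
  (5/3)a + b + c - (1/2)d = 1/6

no solution

Row-reduce:
R1 ← R1 / (-3/2).
R3 ← R3 − 19/12·R1.
R4 ← R4 − 1/3·R1.
R5 ← R5 − 5/3·R1.
R2 ← R2 / (3/2).
R3 ← R3 − 12/5·R2.
R4 ← R4 + 6/5·R2.
R5 ← R5 − 1·R2.
R3 ← R3 / (-28/9).
R1 ← R1 + 16/15·R3.
R2 ← R2 + 2/3·R3.
R4 ← R4 − 14/9·R3.
R5 ← R5 − 31/9·R3.
Swap R4 and R5.
R4 ← R4 / (-676/315).
R1 ← R1 + 38/175·R4.
R2 ← R2 − 421/315·R4.
R3 ← R3 − 47/70·R4.
Row 5 reduces to 0 = -1/2, a contradiction. The system is inconsistent.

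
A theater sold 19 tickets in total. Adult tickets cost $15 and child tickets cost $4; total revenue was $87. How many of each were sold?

Let a = adult tickets, c = child tickets.
  c + a = 19
  15a + 4c = 87
From equation 1: a = 19 − c.
Substitute into equation 2 and solve: c = 18.
Then a = 1.

adult tickets: 1, child tickets: 18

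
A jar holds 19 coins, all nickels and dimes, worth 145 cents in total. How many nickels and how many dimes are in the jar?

nickels: 9, dimes: 10

Let n = nickels, d = dimes.
  n + d = 19
  5n + 10d = 145
From equation 1: n = 19 − d.
Substitute into equation 2 and solve: d = 10.
Then n = 9.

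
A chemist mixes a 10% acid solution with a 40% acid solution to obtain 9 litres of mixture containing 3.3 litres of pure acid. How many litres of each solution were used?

litres of solution A: 1, litres of solution B: 8

Let a = litres of solution A, b = litres of solution B.
  a + b = 9
  (1/10)a + (2/5)b = 33/10
From equation 1: a = 9 − b.
Substitute into equation 2 and solve: b = 8.
Then a = 1.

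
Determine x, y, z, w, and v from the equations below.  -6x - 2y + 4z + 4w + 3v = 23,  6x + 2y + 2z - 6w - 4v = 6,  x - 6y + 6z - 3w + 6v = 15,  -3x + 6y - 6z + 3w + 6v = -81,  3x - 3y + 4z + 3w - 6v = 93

x = 3, y = -4, z = 6, w = 6, v = -5

Row-reduce the augmented matrix:
R1 ← R1 / (-6).
R2 ← R2 − 6·R1.
R3 ← R3 − 1·R1.
R4 ← R4 + 3·R1.
R5 ← R5 − 3·R1.
Swap R2 and R3.
R2 ← R2 / (-19/3).
R1 ← R1 − 1/3·R2.
R4 ← R4 − 7·R2.
R5 ← R5 + 4·R2.
R3 ← R3 / (6).
R1 ← R1 + 6/19·R3.
R2 ← R2 + 20/19·R3.
R4 ← R4 + 12/19·R3.
R5 ← R5 − 34/19·R3.
R4 ← R4 / (-34/19).
R1 ← R1 + 17/19·R4.
R2 ← R2 − 1/57·R4.
R3 ← R3 + 1/3·R4.
R5 ← R5 − 403/57·R4.
R5 ← R5 / (1273/34).
R1 ← R1 + 6·R5.
R2 ← R2 + 37/34·R5.
R3 ← R3 + 79/34·R5.
R4 ← R4 + 110/17·R5.
Reading off the reduced rows gives x = 3, y = -4, z = 6, w = 6, v = -5.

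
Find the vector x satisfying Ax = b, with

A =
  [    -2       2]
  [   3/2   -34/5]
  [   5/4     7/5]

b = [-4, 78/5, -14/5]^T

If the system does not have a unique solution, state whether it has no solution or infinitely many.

no solution

Row-reduce:
R1 ← R1 / (-2).
R2 ← R2 − 3/2·R1.
R3 ← R3 − 5/4·R1.
R2 ← R2 / (-53/10).
R1 ← R1 + 1·R2.
R3 ← R3 − 53/20·R2.
Row 3 reduces to 0 = 1, a contradiction. The system is inconsistent.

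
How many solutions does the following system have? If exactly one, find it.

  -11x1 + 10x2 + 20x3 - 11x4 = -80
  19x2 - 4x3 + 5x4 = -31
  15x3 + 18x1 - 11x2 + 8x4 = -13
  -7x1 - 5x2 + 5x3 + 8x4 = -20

x1 = 1, x2 = -2, x3 = -3, x4 = -1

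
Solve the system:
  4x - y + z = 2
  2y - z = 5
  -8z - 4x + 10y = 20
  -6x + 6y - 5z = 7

Row-reduce:
R1 ← R1 / (4).
R3 ← R3 + 4·R1.
R4 ← R4 + 6·R1.
R2 ← R2 / (2).
R1 ← R1 + 1/4·R2.
R3 ← R3 − 9·R2.
R4 ← R4 − 9/2·R2.
R3 ← R3 / (-5/2).
R1 ← R1 − 1/8·R3.
R2 ← R2 + 1/2·R3.
R4 ← R4 + 5/4·R3.
Row 4 reduces to 0 = -1, a contradiction. The system is inconsistent.

no solution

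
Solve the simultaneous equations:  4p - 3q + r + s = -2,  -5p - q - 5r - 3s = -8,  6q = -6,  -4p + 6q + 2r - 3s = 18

p = -2, q = -1, r = 5, s = -2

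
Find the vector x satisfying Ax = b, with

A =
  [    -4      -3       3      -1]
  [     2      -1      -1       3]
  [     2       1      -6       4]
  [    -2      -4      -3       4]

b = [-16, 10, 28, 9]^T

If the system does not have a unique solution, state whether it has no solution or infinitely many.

Row-reduce the augmented matrix:
R1 ← R1 / (-4).
R2 ← R2 − 2·R1.
R3 ← R3 − 2·R1.
R4 ← R4 + 2·R1.
R2 ← R2 / (-5/2).
R1 ← R1 − 3/4·R2.
R3 ← R3 + 1/2·R2.
R4 ← R4 + 5/2·R2.
R3 ← R3 / (-23/5).
R1 ← R1 + 3/5·R3.
R2 ← R2 + 1/5·R3.
R4 ← R4 + 5·R3.
R4 ← R4 / (-29/23).
R1 ← R1 − 14/23·R4.
R2 ← R2 + 26/23·R4.
R3 ← R3 + 15/23·R4.
Reading off the reduced rows gives x_1 = -1, x_2 = 4, x_3 = -1, x_4 = 5.

x_1 = -1, x_2 = 4, x_3 = -1, x_4 = 5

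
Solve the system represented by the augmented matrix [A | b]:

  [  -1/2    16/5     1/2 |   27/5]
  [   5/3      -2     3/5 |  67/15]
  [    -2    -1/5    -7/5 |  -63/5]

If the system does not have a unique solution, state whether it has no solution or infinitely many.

no solution

Row-reduce:
R1 ← R1 / (-1/2).
R2 ← R2 − 5/3·R1.
R3 ← R3 + 2·R1.
R2 ← R2 / (26/3).
R1 ← R1 + 32/5·R2.
R3 ← R3 + 13·R2.
Row 3 reduces to 0 = -1/2, a contradiction. The system is inconsistent.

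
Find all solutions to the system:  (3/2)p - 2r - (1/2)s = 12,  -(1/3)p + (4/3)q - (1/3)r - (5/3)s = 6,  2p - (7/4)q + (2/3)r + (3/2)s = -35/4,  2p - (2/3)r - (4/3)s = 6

p = -1, q = -1, r = -6, s = -3

Row-reduce the augmented matrix:
R1 ← R1 / (3/2).
R2 ← R2 + 1/3·R1.
R3 ← R3 − 2·R1.
R4 ← R4 − 2·R1.
R2 ← R2 / (4/3).
R3 ← R3 + 7/4·R2.
R3 ← R3 / (37/16).
R1 ← R1 + 4/3·R3.
R2 ← R2 + 7/12·R3.
R4 ← R4 − 2·R3.
R4 ← R4 / (-58/111).
R1 ← R1 + 143/333·R4.
R2 ← R2 + 458/333·R4.
R3 ← R3 + 8/111·R4.
Reading off the reduced rows gives p = -1, q = -1, r = -6, s = -3.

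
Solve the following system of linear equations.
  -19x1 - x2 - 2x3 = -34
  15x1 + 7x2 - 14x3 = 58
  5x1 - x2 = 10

Row-reduce the augmented matrix:
R1 ← R1 / (-19).
R2 ← R2 − 15·R1.
R3 ← R3 − 5·R1.
R2 ← R2 / (118/19).
R1 ← R1 − 1/19·R2.
R3 ← R3 + 24/19·R2.
R3 ← R3 / (-218/59).
R1 ← R1 − 14/59·R3.
R2 ← R2 + 148/59·R3.
Reading off the reduced rows gives x1 = 2, x2 = 0, x3 = -2.

x1 = 2, x2 = 0, x3 = -2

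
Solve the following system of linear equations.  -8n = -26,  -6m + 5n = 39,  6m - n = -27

Row-reduce:
Swap R1 and R2.
R1 ← R1 / (-6).
R3 ← R3 − 6·R1.
R2 ← R2 / (-8).
R1 ← R1 + 5/6·R2.
R3 ← R3 − 4·R2.
Row 3 reduces to 0 = -1, a contradiction. The system is inconsistent.

no solution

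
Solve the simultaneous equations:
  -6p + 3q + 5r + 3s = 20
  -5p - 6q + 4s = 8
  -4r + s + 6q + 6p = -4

Row-reduce:
R1 ← R1 / (-6).
R2 ← R2 + 5·R1.
R3 ← R3 − 6·R1.
R2 ← R2 / (-17/2).
R1 ← R1 + 1/2·R2.
R3 ← R3 − 9·R2.
R3 ← R3 / (-58/17).
R1 ← R1 + 10/17·R3.
R2 ← R2 − 25/51·R3.
Rank is 3 with 4 unknowns, leaving s free.

infinitely many solutions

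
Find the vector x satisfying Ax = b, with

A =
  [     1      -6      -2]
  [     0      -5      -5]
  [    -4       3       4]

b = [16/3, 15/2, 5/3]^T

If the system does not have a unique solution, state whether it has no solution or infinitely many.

Row-reduce the augmented matrix:
R3 ← R3 + 4·R1.
R2 ← R2 / (-5).
R1 ← R1 + 6·R2.
R3 ← R3 + 21·R2.
R3 ← R3 / (17).
R1 ← R1 − 4·R3.
R2 ← R2 − 1·R3.
Reading off the reduced rows gives x_1 = -5/3, x_2 = -1, x_3 = -1/2.

x_1 = -5/3, x_2 = -1, x_3 = -1/2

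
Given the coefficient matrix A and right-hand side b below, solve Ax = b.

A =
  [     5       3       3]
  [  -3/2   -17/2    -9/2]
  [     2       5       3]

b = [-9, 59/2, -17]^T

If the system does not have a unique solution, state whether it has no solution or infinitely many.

Row-reduce:
R1 ← R1 / (5).
R2 ← R2 + 3/2·R1.
R3 ← R3 − 2·R1.
R2 ← R2 / (-38/5).
R1 ← R1 − 3/5·R2.
R3 ← R3 − 19/5·R2.
Rank is 2 with 3 unknowns, leaving x_3 free.

infinitely many solutions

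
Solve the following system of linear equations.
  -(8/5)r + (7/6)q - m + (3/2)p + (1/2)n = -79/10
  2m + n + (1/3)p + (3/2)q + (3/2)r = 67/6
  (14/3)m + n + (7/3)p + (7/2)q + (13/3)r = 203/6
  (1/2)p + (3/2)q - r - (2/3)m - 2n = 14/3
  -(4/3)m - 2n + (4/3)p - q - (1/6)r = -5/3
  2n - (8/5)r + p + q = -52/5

Row-reduce:
R1 ← R1 / (-1).
R2 ← R2 − 2·R1.
R3 ← R3 − 14/3·R1.
R4 ← R4 + 2/3·R1.
R5 ← R5 + 4/3·R1.
R2 ← R2 / (2).
R1 ← R1 + 1/2·R2.
R3 ← R3 − 10/3·R2.
R4 ← R4 + 7/3·R2.
R5 ← R5 + 8/3·R2.
R6 ← R6 − 2·R2.
R3 ← R3 / (34/9).
R1 ← R1 + 2/3·R3.
R2 ← R2 − 5/3·R3.
R4 ← R4 − 61/18·R3.
R5 ← R5 − 34/9·R3.
R6 ← R6 + 7/3·R3.
R4 ← R4 / (148/51).
R1 ← R1 − 33/136·R4.
R2 ← R2 − 161/204·R4.
R3 ← R3 − 23/34·R4.
R6 ← R6 + 64/51·R4.
Swap R5 and R6.
R5 ← R5 / (-1771/2220).
R1 ← R1 − 11933/9472·R5.
R2 ← R2 + 19151/71040·R5.
R3 ← R3 − 3607/11840·R5.
R4 ← R4 + 3361/5920·R5.
Row 6 reduces to 0 = -2, a contradiction. The system is inconsistent.

no solution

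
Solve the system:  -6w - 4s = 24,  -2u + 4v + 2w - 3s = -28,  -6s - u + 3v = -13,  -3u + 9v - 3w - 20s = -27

Row-reduce:
Swap R1 and R2.
R1 ← R1 / (-2).
R3 ← R3 + 1·R1.
R4 ← R4 + 3·R1.
Swap R2 and R3.
R1 ← R1 + 2·R2.
R4 ← R4 − 3·R2.
R3 ← R3 / (-6).
R1 ← R1 + 3·R3.
R2 ← R2 + 1·R3.
R4 ← R4 + 3·R3.
Rank is 3 with 4 unknowns, leaving s free.

infinitely many solutions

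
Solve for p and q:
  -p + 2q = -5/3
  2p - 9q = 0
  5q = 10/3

p = 3, q = 2/3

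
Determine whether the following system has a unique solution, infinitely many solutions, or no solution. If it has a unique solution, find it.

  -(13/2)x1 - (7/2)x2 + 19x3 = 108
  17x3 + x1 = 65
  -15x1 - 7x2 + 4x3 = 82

Row-reduce:
R1 ← R1 / (-13/2).
R2 ← R2 − 1·R1.
R3 ← R3 + 15·R1.
R2 ← R2 / (-7/13).
R1 ← R1 − 7/13·R2.
R3 ← R3 − 14/13·R2.
Row 3 reduces to 0 = -4, a contradiction. The system is inconsistent.

no solution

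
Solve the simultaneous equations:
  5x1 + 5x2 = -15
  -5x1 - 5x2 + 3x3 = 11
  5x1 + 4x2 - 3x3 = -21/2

Row-reduce the augmented matrix:
R1 ← R1 / (5).
R2 ← R2 + 5·R1.
R3 ← R3 − 5·R1.
Swap R2 and R3.
R2 ← R2 / (-1).
R1 ← R1 − 1·R2.
R3 ← R3 / (3).
R1 ← R1 + 3·R3.
R2 ← R2 − 3·R3.
Reading off the reduced rows gives x1 = -5/2, x2 = -1/2, x3 = -4/3.

x1 = -5/2, x2 = -1/2, x3 = -4/3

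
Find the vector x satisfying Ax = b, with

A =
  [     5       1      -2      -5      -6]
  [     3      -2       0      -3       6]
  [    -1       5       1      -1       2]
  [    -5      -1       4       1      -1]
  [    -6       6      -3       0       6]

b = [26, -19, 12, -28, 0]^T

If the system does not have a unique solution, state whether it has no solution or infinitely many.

x_1 = 4, x_2 = 5, x_3 = -2, x_4 = 3, x_5 = -2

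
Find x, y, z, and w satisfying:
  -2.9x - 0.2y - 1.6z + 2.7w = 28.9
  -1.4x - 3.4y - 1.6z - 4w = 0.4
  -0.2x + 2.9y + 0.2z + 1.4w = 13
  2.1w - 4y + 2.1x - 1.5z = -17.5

x = -6, y = 4, z = -6, w = 1

Row-reduce the augmented matrix:
R1 ← R1 / (-29/10).
R2 ← R2 + 7/5·R1.
R3 ← R3 + 1/5·R1.
R4 ← R4 − 21/10·R1.
R2 ← R2 / (-479/145).
R1 ← R1 − 2/29·R2.
R3 ← R3 − 169/58·R2.
R4 ← R4 + 601/145·R2.
R3 ← R3 / (-201/479).
R1 ← R1 − 256/479·R3.
R2 ← R2 − 120/479·R3.
R4 ← R4 + 7761/4790·R3.
R4 ← R4 / (161369/6700).
R1 ← R1 + 1827/335·R4.
R2 ← R2 + 31/67·R4.
R3 ← R3 − 5531/670·R4.
Reading off the reduced rows gives x = -6, y = 4, z = -6, w = 1.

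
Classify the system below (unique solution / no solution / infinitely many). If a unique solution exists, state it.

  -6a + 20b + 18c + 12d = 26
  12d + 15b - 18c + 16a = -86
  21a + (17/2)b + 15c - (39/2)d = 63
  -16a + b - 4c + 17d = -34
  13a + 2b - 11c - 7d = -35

Row-reduce:
R1 ← R1 / (-6).
R2 ← R2 − 16·R1.
R3 ← R3 − 21·R1.
R4 ← R4 + 16·R1.
R5 ← R5 − 13·R1.
R2 ← R2 / (205/3).
R1 ← R1 + 10/3·R2.
R3 ← R3 − 157/2·R2.
R4 ← R4 + 157/3·R2.
R5 ← R5 − 136/3·R2.
R3 ← R3 / (1785/41).
R1 ← R1 + 63/41·R3.
R2 ← R2 − 18/41·R3.
R4 ← R4 + 1190/41·R3.
R5 ← R5 − 332/41·R3.
Swap R4 and R5.
R4 ← R4 / (-14797/2975).
R1 ← R1 + 717/850·R4.
R2 ← R2 − 2757/2975·R4.
R3 ← R3 + 3833/5950·R4.
Row 5 reduces to 0 = -2/3, a contradiction. The system is inconsistent.

no solution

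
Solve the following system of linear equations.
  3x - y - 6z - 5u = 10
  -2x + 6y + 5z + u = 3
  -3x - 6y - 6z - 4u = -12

Row-reduce:
R1 ← R1 / (3).
R2 ← R2 + 2·R1.
R3 ← R3 + 3·R1.
R2 ← R2 / (16/3).
R1 ← R1 + 1/3·R2.
R3 ← R3 + 7·R2.
R3 ← R3 / (-171/16).
R1 ← R1 + 31/16·R3.
R2 ← R2 − 3/16·R3.
Rank is 3 with 4 unknowns, leaving u free.

infinitely many solutions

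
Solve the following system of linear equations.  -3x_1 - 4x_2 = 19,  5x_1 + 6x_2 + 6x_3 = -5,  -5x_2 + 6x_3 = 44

x_1 = -1, x_2 = -4, x_3 = 4

Row-reduce the augmented matrix:
R1 ← R1 / (-3).
R2 ← R2 − 5·R1.
R2 ← R2 / (-2/3).
R1 ← R1 − 4/3·R2.
R3 ← R3 + 5·R2.
R3 ← R3 / (-39).
R1 ← R1 − 12·R3.
R2 ← R2 + 9·R3.
Reading off the reduced rows gives x_1 = -1, x_2 = -4, x_3 = 4.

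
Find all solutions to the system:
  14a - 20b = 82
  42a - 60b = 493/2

Row-reduce:
R1 ← R1 / (14).
R2 ← R2 − 42·R1.
Row 2 reduces to 0 = 1/2, a contradiction. The system is inconsistent.

no solution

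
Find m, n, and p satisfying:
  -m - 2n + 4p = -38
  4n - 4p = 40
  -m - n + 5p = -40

m = 6, n = 4, p = -6

Row-reduce the augmented matrix:
R1 ← R1 / (-1).
R3 ← R3 + 1·R1.
R2 ← R2 / (4).
R1 ← R1 − 2·R2.
R3 ← R3 − 1·R2.
R3 ← R3 / (2).
R1 ← R1 + 2·R3.
R2 ← R2 + 1·R3.
Reading off the reduced rows gives m = 6, n = 4, p = -6.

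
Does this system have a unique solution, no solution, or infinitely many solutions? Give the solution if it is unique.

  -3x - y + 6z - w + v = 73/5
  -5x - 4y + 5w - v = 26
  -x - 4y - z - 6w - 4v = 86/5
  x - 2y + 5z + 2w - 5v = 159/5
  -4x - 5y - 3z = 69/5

x = -6/5, y = -3, z = 2, w = 1, v = -3

Row-reduce the augmented matrix:
R1 ← R1 / (-3).
R2 ← R2 + 5·R1.
R3 ← R3 + 1·R1.
R4 ← R4 − 1·R1.
R5 ← R5 + 4·R1.
R2 ← R2 / (-7/3).
R1 ← R1 − 1/3·R2.
R3 ← R3 + 11/3·R2.
R4 ← R4 + 7/3·R2.
R5 ← R5 + 11/3·R2.
R3 ← R3 / (89/7).
R1 ← R1 + 24/7·R3.
R2 ← R2 − 30/7·R3.
R4 ← R4 − 17·R3.
R5 ← R5 − 33/7·R3.
R4 ← R4 / (1476/89).
R1 ← R1 + 273/89·R4.
R2 ← R2 − 230/89·R4.
R3 ← R3 + 113/89·R4.
R5 ← R5 + 281/89·R4.
R5 ← R5 / (3787/1476).
R1 ← R1 + 535/492·R5.
R2 ← R2 − 1087/738·R5.
R3 ← R3 + 221/1476·R5.
R4 ← R4 + 161/1476·R5.
Reading off the reduced rows gives x = -6/5, y = -3, z = 2, w = 1, v = -3.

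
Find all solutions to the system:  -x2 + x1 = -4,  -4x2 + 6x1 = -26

x1 = -5, x2 = -1

Row-reduce the augmented matrix:
R2 ← R2 − 6·R1.
R2 ← R2 / (2).
R1 ← R1 + 1·R2.
Reading off the reduced rows gives x1 = -5, x2 = -1.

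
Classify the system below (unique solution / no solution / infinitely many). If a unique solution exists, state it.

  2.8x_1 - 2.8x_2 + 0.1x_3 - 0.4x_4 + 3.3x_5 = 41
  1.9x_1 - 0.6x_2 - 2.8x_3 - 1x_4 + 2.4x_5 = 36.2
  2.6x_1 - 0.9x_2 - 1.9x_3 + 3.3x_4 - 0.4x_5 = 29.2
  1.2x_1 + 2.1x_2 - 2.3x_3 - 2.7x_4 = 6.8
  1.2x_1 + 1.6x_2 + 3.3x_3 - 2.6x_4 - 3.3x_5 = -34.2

x_1 = 6, x_2 = -2, x_3 = -4, x_4 = 2, x_5 = 6

Row-reduce the augmented matrix:
R1 ← R1 / (14/5).
R2 ← R2 − 19/10·R1.
R3 ← R3 − 13/5·R1.
R4 ← R4 − 6/5·R1.
R5 ← R5 − 6/5·R1.
R2 ← R2 / (13/10).
R1 ← R1 + 1·R2.
R3 ← R3 − 17/10·R2.
R4 ← R4 − 33/10·R2.
R5 ← R5 − 14/5·R2.
R3 ← R3 / (6397/3640).
R1 ← R1 + 395/182·R3.
R2 ← R2 + 803/364·R3.
R4 ← R4 − 17971/3640·R3.
R5 ← R5 − 1717/182·R3.
R4 ← R4 / (-437227/31985).
R1 ← R1 − 32032/6397·R4.
R2 ← R2 − 33547/6397·R4.
R3 ← R3 − 16832/6397·R4.
R5 ← R5 + 821457/31985·R4.
R5 ← R5 / (-407804/312305).
R1 ← R1 + 7610/62461·R5.
R2 ← R2 + 536832/437227·R5.
R3 ← R3 + 198777/437227·R5.
R4 ← R4 + 271883/437227·R5.
Reading off the reduced rows gives x_1 = 6, x_2 = -2, x_3 = -4, x_4 = 2, x_5 = 6.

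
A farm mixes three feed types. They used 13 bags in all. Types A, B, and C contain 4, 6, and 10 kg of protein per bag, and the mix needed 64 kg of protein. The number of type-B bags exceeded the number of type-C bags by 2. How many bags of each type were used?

type-A bags: 9, type-B bags: 3, type-C bags: 1

Let a = type-A bags, b = type-B bags, c = type-C bags.
  a + b + c = 13
  6b + 10c + 4a = 64
  b - c = 2
Row-reduce the augmented matrix:
R2 ← R2 − 4·R1.
R2 ← R2 / (2).
R1 ← R1 − 1·R2.
R3 ← R3 − 1·R2.
R3 ← R3 / (-4).
R1 ← R1 + 2·R3.
R2 ← R2 − 3·R3.
Reading off the reduced rows gives a = 9, b = 3, c = 1.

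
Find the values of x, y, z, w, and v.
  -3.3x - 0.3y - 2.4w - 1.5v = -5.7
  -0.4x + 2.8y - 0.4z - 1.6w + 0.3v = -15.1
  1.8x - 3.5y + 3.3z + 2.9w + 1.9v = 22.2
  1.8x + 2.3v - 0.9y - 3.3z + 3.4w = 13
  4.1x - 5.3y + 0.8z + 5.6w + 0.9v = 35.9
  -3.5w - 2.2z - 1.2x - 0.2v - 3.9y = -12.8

x = -2, y = -2, z = 1, w = 6, v = -1

Row-reduce the augmented matrix:
R1 ← R1 / (-33/10).
R2 ← R2 + 2/5·R1.
R3 ← R3 − 9/5·R1.
R4 ← R4 − 9/5·R1.
R5 ← R5 − 41/10·R1.
R6 ← R6 + 6/5·R1.
R2 ← R2 / (156/55).
R1 ← R1 − 1/11·R2.
R3 ← R3 + 403/110·R2.
R4 ← R4 + 117/110·R2.
R5 ← R5 + 312/55·R2.
R6 ← R6 + 417/110·R2.
R3 ← R3 / (167/60).
R1 ← R1 − 1/78·R3.
R2 ← R2 + 11/78·R3.
R4 ← R4 + 69/20·R3.
R6 ← R6 + 711/260·R3.
R4 ← R4 / (493/334).
R1 ← R1 − 1671/2171·R4.
R2 ← R2 + 1013/2171·R4.
R3 ← R3 + 6/167·R4.
R6 ← R6 + 48578/10855·R4.
Swap R5 and R6.
R5 ← R5 / (18084383/1281800).
R1 ← R1 + 197033/128180·R5.
R2 ← R2 − 185799/128180·R5.
R3 ← R3 − 6943/9860·R5.
R4 ← R4 − 6304/2465·R5.
R6 reduces to 0 = 0, so the extra equation is consistent.
Reading off the reduced rows gives x = -2, y = -2, z = 1, w = 6, v = -1.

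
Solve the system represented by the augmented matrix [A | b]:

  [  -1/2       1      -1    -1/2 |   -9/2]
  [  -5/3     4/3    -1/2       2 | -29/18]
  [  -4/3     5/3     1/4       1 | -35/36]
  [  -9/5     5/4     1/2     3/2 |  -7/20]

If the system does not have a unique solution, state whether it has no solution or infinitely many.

x_1 = 2, x_2 = -1/3, x_3 = 7/3, x_4 = 5/3

Row-reduce the augmented matrix:
R1 ← R1 / (-1/2).
R2 ← R2 + 5/3·R1.
R3 ← R3 + 4/3·R1.
R4 ← R4 + 9/5·R1.
R2 ← R2 / (-2).
R1 ← R1 + 2·R2.
R3 ← R3 + 1·R2.
R4 ← R4 + 47/20·R2.
R3 ← R3 / (3/2).
R1 ← R1 + 5/6·R3.
R2 ← R2 + 17/12·R3.
R4 ← R4 − 37/48·R3.
R4 ← R4 / (-911/720).
R1 ← R1 + 43/18·R4.
R2 ← R2 + 49/36·R4.
R3 ← R3 − 1/3·R4.
Reading off the reduced rows gives x_1 = 2, x_2 = -1/3, x_3 = 7/3, x_4 = 5/3.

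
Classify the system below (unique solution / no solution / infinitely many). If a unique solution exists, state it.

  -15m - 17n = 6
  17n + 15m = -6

infinitely many solutions

Row-reduce:
R1 ← R1 / (-15).
R2 ← R2 − 15·R1.
Rank is 1 with 2 unknowns, leaving n free.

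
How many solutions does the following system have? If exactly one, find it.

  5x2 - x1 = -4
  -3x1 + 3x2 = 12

x1 = -6, x2 = -2

Row-reduce the augmented matrix:
R1 ← R1 / (-1).
R2 ← R2 + 3·R1.
R2 ← R2 / (-12).
R1 ← R1 + 5·R2.
Reading off the reduced rows gives x1 = -6, x2 = -2.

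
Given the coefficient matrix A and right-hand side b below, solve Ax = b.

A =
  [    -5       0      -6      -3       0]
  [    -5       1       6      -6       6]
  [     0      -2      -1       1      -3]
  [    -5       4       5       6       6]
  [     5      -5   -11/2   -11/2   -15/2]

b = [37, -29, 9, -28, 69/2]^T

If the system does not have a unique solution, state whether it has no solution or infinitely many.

Row-reduce:
R1 ← R1 / (-5).
R2 ← R2 + 5·R1.
R4 ← R4 + 5·R1.
R5 ← R5 − 5·R1.
R3 ← R3 + 2·R2.
R4 ← R4 − 4·R2.
R5 ← R5 + 5·R2.
R3 ← R3 / (23).
R1 ← R1 − 6/5·R3.
R2 ← R2 − 12·R3.
R4 ← R4 + 37·R3.
R5 ← R5 − 97/2·R3.
R4 ← R4 / (298/23).
R1 ← R1 − 99/115·R4.
R2 ← R2 + 9/23·R4.
R3 ← R3 + 5/23·R4.
R5 ← R5 + 298/23·R4.
Row 5 reduces to 0 = 2, a contradiction. The system is inconsistent.

no solution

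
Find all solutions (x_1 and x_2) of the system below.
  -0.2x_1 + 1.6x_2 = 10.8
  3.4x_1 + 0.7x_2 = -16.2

x_1 = -6, x_2 = 6

Row-reduce the augmented matrix:
R1 ← R1 / (-1/5).
R2 ← R2 − 17/5·R1.
R2 ← R2 / (279/10).
R1 ← R1 + 8·R2.
Reading off the reduced rows gives x_1 = -6, x_2 = 6.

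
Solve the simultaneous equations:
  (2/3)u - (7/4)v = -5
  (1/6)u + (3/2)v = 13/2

u = 3, v = 4

Row-reduce the augmented matrix:
R1 ← R1 / (2/3).
R2 ← R2 − 1/6·R1.
R2 ← R2 / (31/16).
R1 ← R1 + 21/8·R2.
Reading off the reduced rows gives u = 3, v = 4.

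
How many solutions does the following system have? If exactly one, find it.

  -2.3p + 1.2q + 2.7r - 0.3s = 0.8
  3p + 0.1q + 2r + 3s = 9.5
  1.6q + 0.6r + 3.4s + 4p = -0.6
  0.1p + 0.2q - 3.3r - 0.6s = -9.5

p = -1, q = -5, r = 2, s = 3

Row-reduce the augmented matrix:
R1 ← R1 / (-23/10).
R2 ← R2 − 3·R1.
R3 ← R3 − 4·R1.
R4 ← R4 − 1/10·R1.
R2 ← R2 / (383/230).
R1 ← R1 + 12/23·R2.
R3 ← R3 − 424/115·R2.
R4 ← R4 − 29/115·R2.
R3 ← R3 / (-13271/1915).
R1 ← R1 − 213/383·R3.
R2 ← R2 − 1270/383·R3.
R4 ← R4 + 7696/1915·R3.
R4 ← R4 / (89219/132710).
R1 ← R1 − 9492/13271·R4.
R2 ← R2 − 2390/13271·R4.
R3 ← R3 − 5549/13271·R4.
Reading off the reduced rows gives p = -1, q = -5, r = 2, s = 3.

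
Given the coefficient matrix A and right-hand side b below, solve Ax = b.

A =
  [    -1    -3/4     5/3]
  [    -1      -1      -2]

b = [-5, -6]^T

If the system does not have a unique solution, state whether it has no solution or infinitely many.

Row-reduce:
R1 ← R1 / (-1).
R2 ← R2 + 1·R1.
R2 ← R2 / (-1/4).
R1 ← R1 − 3/4·R2.
Rank is 2 with 3 unknowns, leaving x_3 free.

infinitely many solutions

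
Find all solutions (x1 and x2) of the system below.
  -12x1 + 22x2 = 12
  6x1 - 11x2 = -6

infinitely many solutions

Row-reduce:
R1 ← R1 / (-12).
R2 ← R2 − 6·R1.
Rank is 1 with 2 unknowns, leaving x2 free.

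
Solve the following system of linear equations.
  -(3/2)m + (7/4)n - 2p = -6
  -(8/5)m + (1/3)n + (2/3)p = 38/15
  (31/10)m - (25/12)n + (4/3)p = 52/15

infinitely many solutions

Row-reduce:
R1 ← R1 / (-3/2).
R2 ← R2 + 8/5·R1.
R3 ← R3 − 31/10·R1.
R2 ← R2 / (-23/15).
R1 ← R1 + 7/6·R2.
R3 ← R3 − 23/15·R2.
Rank is 2 with 3 unknowns, leaving p free.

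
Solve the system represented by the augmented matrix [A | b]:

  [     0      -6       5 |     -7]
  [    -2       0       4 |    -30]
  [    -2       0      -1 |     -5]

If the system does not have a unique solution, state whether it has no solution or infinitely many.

x_1 = 5, x_2 = -3, x_3 = -5

Row-reduce the augmented matrix:
Swap R1 and R2.
R1 ← R1 / (-2).
R3 ← R3 + 2·R1.
R2 ← R2 / (-6).
R3 ← R3 / (-5).
R1 ← R1 + 2·R3.
R2 ← R2 + 5/6·R3.
Reading off the reduced rows gives x_1 = 5, x_2 = -3, x_3 = -5.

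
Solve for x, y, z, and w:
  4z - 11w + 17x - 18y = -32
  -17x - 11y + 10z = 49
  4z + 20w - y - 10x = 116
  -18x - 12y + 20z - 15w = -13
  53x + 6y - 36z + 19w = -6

Row-reduce the augmented matrix:
R1 ← R1 / (17).
R2 ← R2 + 17·R1.
R3 ← R3 + 10·R1.
R4 ← R4 + 18·R1.
R5 ← R5 − 53·R1.
R2 ← R2 / (-29).
R1 ← R1 + 18/17·R2.
R3 ← R3 + 197/17·R2.
R4 ← R4 + 528/17·R2.
R5 ← R5 − 1056/17·R2.
R3 ← R3 / (22/29).
R1 ← R1 + 8/29·R3.
R2 ← R2 + 14/29·R3.
R4 ← R4 − 268/29·R3.
R5 ← R5 + 536/29·R3.
R4 ← R4 / (-43613/187).
R1 ← R1 − 69/11·R4.
R2 ← R2 − 2204/187·R4.
R3 ← R3 − 8837/374·R4.
R5 ← R5 − 87226/187·R4.
R5 reduces to 0 = 0, so the extra equation is consistent.
Reading off the reduced rows gives x = -1, y = -2, z = 1, w = 5.

x = -1, y = -2, z = 1, w = 5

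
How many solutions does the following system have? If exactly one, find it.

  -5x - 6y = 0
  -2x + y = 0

x = 0, y = 0

Row-reduce the augmented matrix:
R1 ← R1 / (-5).
R2 ← R2 + 2·R1.
R2 ← R2 / (17/5).
R1 ← R1 − 6/5·R2.
Reading off the reduced rows gives x = 0, y = 0.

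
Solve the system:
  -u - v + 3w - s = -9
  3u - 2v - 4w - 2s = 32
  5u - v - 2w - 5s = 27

Row-reduce:
R1 ← R1 / (-1).
R2 ← R2 − 3·R1.
R3 ← R3 − 5·R1.
R2 ← R2 / (-5).
R1 ← R1 − 1·R2.
R3 ← R3 + 6·R2.
R3 ← R3 / (7).
R1 ← R1 + 2·R3.
R2 ← R2 + 1·R3.
Rank is 3 with 4 unknowns, leaving s free.

infinitely many solutions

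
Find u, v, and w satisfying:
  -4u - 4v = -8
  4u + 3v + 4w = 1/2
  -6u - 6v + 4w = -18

u = 1/2, v = 3/2, w = -3/2

Row-reduce the augmented matrix:
R1 ← R1 / (-4).
R2 ← R2 − 4·R1.
R3 ← R3 + 6·R1.
R2 ← R2 / (-1).
R1 ← R1 − 1·R2.
R3 ← R3 / (4).
R1 ← R1 − 4·R3.
R2 ← R2 + 4·R3.
Reading off the reduced rows gives u = 1/2, v = 3/2, w = -3/2.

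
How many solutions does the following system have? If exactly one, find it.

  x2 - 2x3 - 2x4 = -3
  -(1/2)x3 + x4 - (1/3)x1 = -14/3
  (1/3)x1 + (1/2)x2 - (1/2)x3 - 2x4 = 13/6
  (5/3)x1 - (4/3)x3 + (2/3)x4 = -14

no solution

Row-reduce:
Swap R1 and R2.
R1 ← R1 / (-1/3).
R3 ← R3 − 1/3·R1.
R4 ← R4 − 5/3·R1.
R3 ← R3 − 1/2·R2.
Swap R3 and R4.
R3 ← R3 / (-23/6).
R1 ← R1 − 3/2·R3.
R2 ← R2 + 2·R3.
Row 4 reduces to 0 = -1, a contradiction. The system is inconsistent.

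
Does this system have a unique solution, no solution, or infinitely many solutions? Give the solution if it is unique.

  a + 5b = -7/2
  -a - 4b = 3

From equation 1: a = -7/2 − 5·b.
Substitute into equation 2 and solve: b = -1/2.
Then a = -1.

a = -1, b = -1/2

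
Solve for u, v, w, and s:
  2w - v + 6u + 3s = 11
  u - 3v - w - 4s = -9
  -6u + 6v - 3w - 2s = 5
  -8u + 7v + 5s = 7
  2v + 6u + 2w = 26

u = 2, v = 4, w = 3, s = -1

Row-reduce the augmented matrix:
R1 ← R1 / (6).
R2 ← R2 − 1·R1.
R3 ← R3 + 6·R1.
R4 ← R4 + 8·R1.
R5 ← R5 − 6·R1.
R2 ← R2 / (-17/6).
R1 ← R1 + 1/6·R2.
R3 ← R3 − 5·R2.
R4 ← R4 − 17/3·R2.
R5 ← R5 − 3·R2.
R3 ← R3 / (-57/17).
R1 ← R1 − 7/17·R3.
R2 ← R2 − 8/17·R3.
R5 ← R5 + 24/17·R3.
Swap R4 and R5.
R4 ← R4 / (-92/19).
R1 ← R1 + 5/57·R4.
R2 ← R2 − 35/57·R4.
R3 ← R3 − 118/57·R4.
R5 reduces to 0 = 0, so the extra equation is consistent.
Reading off the reduced rows gives u = 2, v = 4, w = 3, s = -1.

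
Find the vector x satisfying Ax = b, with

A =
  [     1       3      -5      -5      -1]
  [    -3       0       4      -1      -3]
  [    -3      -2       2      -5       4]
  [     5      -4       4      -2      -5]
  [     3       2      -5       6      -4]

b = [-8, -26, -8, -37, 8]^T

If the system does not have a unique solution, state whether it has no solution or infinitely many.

x_1 = 3, x_2 = 5, x_3 = 1, x_4 = 3, x_5 = 6

Row-reduce the augmented matrix:
R2 ← R2 + 3·R1.
R3 ← R3 + 3·R1.
R4 ← R4 − 5·R1.
R5 ← R5 − 3·R1.
R2 ← R2 / (9).
R1 ← R1 − 3·R2.
R3 ← R3 − 7·R2.
R4 ← R4 + 19·R2.
R5 ← R5 + 7·R2.
R3 ← R3 / (-40/9).
R1 ← R1 + 4/3·R3.
R2 ← R2 + 11/9·R3.
R4 ← R4 − 52/9·R3.
R5 ← R5 − 13/9·R3.
R4 ← R4 / (-103/5).
R1 ← R1 − 13/5·R4.
R2 ← R2 − 3/10·R4.
R3 ← R3 − 17/10·R4.
R5 ← R5 − 61/10·R4.
R5 ← R5 / (-4445/824).
R1 ← R1 + 141/103·R5.
R2 ← R2 + 1897/824·R5.
R3 ← R3 + 1411/824·R5.
R4 ← R4 − 53/206·R5.
Reading off the reduced rows gives x_1 = 3, x_2 = 5, x_3 = 1, x_4 = 3, x_5 = 6.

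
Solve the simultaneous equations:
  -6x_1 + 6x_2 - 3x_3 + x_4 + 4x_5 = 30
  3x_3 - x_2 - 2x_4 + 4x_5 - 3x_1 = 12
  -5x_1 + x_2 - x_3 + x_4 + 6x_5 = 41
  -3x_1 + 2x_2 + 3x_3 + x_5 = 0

infinitely many solutions

Row-reduce:
R1 ← R1 / (-6).
R2 ← R2 + 3·R1.
R3 ← R3 + 5·R1.
R4 ← R4 + 3·R1.
R2 ← R2 / (-4).
R1 ← R1 + 1·R2.
R3 ← R3 + 4·R2.
R4 ← R4 + 1·R2.
R3 ← R3 / (-3).
R1 ← R1 + 5/8·R3.
R2 ← R2 + 9/8·R3.
R4 ← R4 − 27/8·R3.
R4 ← R4 / (25/8).
R1 ← R1 + 7/72·R4.
R2 ← R2 + 3/8·R4.
R3 ← R3 + 8/9·R4.
Rank is 4 with 5 unknowns, leaving x_5 free.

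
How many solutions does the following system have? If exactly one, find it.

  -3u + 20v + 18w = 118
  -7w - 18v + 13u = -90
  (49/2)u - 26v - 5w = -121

Row-reduce:
R1 ← R1 / (-3).
R2 ← R2 − 13·R1.
R3 ← R3 − 49/2·R1.
R2 ← R2 / (206/3).
R1 ← R1 + 20/3·R2.
R3 ← R3 − 412/3·R2.
Rank is 2 with 3 unknowns, leaving w free.

infinitely many solutions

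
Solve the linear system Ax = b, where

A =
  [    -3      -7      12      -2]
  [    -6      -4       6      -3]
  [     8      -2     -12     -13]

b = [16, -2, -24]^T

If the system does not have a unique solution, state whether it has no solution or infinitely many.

Row-reduce:
R1 ← R1 / (-3).
R2 ← R2 + 6·R1.
R3 ← R3 − 8·R1.
R2 ← R2 / (10).
R1 ← R1 − 7/3·R2.
R3 ← R3 + 62/3·R2.
R3 ← R3 / (-86/5).
R1 ← R1 − 1/5·R3.
R2 ← R2 + 9/5·R3.
Rank is 3 with 4 unknowns, leaving x_4 free.

infinitely many solutions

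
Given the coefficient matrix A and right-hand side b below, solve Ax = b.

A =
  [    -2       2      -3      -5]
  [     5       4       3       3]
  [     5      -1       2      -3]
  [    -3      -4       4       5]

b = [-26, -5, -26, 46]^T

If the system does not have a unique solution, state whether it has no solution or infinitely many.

x_1 = -3, x_2 = -2, x_3 = 1, x_4 = 5

Row-reduce the augmented matrix:
R1 ← R1 / (-2).
R2 ← R2 − 5·R1.
R3 ← R3 − 5·R1.
R4 ← R4 + 3·R1.
R2 ← R2 / (9).
R1 ← R1 + 1·R2.
R3 ← R3 − 4·R2.
R4 ← R4 + 7·R2.
R3 ← R3 / (-7/2).
R1 ← R1 − 1·R3.
R2 ← R2 + 1/2·R3.
R4 ← R4 − 5·R3.
R4 ← R4 / (-11).
R1 ← R1 + 16/9·R4.
R2 ← R2 − 5/9·R4.
R3 ← R3 − 29/9·R4.
Reading off the reduced rows gives x_1 = -3, x_2 = -2, x_3 = 1, x_4 = 5.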